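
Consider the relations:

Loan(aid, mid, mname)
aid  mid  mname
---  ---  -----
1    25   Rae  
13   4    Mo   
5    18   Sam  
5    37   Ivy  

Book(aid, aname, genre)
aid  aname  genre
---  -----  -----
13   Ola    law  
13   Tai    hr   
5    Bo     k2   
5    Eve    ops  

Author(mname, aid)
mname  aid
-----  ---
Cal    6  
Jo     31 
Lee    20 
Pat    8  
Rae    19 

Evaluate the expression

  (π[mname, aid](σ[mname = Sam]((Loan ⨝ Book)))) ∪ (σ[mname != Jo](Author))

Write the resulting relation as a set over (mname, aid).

{(Cal, 6), (Lee, 20), (Pat, 8), (Rae, 19), (Sam, 5)}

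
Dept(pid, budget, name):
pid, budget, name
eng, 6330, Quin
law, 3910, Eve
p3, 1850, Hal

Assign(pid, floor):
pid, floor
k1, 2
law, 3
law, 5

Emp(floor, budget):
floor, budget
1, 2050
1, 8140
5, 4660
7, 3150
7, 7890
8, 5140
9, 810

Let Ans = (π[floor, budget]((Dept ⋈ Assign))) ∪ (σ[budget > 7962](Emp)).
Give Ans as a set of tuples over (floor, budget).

{(1, 8140), (3, 3910), (5, 3910)}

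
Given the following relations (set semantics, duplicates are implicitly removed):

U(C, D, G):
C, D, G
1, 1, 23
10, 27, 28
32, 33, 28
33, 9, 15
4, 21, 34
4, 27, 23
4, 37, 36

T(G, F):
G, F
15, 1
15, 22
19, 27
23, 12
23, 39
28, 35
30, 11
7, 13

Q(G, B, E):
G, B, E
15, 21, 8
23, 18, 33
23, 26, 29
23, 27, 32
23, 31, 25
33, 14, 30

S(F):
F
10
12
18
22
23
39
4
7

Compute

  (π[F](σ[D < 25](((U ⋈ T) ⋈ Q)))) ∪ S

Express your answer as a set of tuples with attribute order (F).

Natural join on G: {(1, 1, 23, 12), (1, 1, 23, 39), (10, 27, 28, 35), (32, 33, 28, 35), (33, 9, 15, 1), (33, 9, 15, 22), (4, 27, 23, 12), (4, 27, 23, 39)}
Natural join on G: {(1, 1, 23, 12, 18, 33), (1, 1, 23, 12, 26, 29), (1, 1, 23, 12, 27, 32), (1, 1, 23, 12, 31, 25), (1, 1, 23, 39, 18, 33), (1, 1, 23, 39, 26, 29), (1, 1, 23, 39, 27, 32), (1, 1, 23, 39, 31, 25), (33, 9, 15, 1, 21, 8), (33, 9, 15, 22, 21, 8), (4, 27, 23, 12, 18, 33), (4, 27, 23, 12, 26, 29), (4, 27, 23, 12, 27, 32), (4, 27, 23, 12, 31, 25), (4, 27, 23, 39, 18, 33), (4, 27, 23, 39, 26, 29), (4, 27, 23, 39, 27, 32), (4, 27, 23, 39, 31, 25)}
σ[D < 25]: keep tuples satisfying D < 25 → {(1, 1, 23, 12, 18, 33), (1, 1, 23, 12, 26, 29), (1, 1, 23, 12, 27, 32), (1, 1, 23, 12, 31, 25), (1, 1, 23, 39, 18, 33), (1, 1, 23, 39, 26, 29), (1, 1, 23, 39, 27, 32), (1, 1, 23, 39, 31, 25), (33, 9, 15, 1, 21, 8), (33, 9, 15, 22, 21, 8)}
π_{F} gives {1, 12, 22, 39} (6 duplicate(s) eliminated).
Union: {1, 12, 22, 39} with {10, 12, 18, 22, 23, 39, 4, 7} → {1, 10, 12, 18, 22, 23, 39, 4, 7}

{1, 10, 12, 18, 22, 23, 39, 4, 7}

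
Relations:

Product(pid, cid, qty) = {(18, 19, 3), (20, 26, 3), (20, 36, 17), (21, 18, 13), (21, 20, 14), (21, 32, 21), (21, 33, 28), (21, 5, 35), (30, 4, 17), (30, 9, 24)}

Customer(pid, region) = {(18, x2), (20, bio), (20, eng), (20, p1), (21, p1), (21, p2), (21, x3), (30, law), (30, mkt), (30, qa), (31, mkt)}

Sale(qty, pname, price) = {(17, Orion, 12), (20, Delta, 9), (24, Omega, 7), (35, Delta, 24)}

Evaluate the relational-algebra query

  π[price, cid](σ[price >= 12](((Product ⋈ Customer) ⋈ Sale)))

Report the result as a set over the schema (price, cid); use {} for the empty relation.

{(12, 36), (12, 4), (24, 5)}

Natural join on pid: {(18, 19, 3, x2), (20, 26, 3, bio), (20, 26, 3, eng), (20, 26, 3, p1), (20, 36, 17, bio), (20, 36, 17, eng), (20, 36, 17, p1), (21, 18, 13, p1), (21, 18, 13, p2), (21, 18, 13, x3), (21, 20, 14, p1), (21, 20, 14, p2), (21, 20, 14, x3), (21, 32, 21, p1), (21, 32, 21, p2), (21, 32, 21, x3), (21, 33, 28, p1), (21, 33, 28, p2), (21, 33, 28, x3), (21, 5, 35, p1), (21, 5, 35, p2), (21, 5, 35, x3), (30, 4, 17, law), (30, 4, 17, mkt), (30, 4, 17, qa), (30, 9, 24, law), (30, 9, 24, mkt), (30, 9, 24, qa)}
Natural join on qty: {(20, 36, 17, bio, Orion, 12), (20, 36, 17, eng, Orion, 12), (20, 36, 17, p1, Orion, 12), (21, 5, 35, p1, Delta, 24), (21, 5, 35, p2, Delta, 24), (21, 5, 35, x3, Delta, 24), (30, 4, 17, law, Orion, 12), (30, 4, 17, mkt, Orion, 12), (30, 4, 17, qa, Orion, 12), (30, 9, 24, law, Omega, 7), (30, 9, 24, mkt, Omega, 7), (30, 9, 24, qa, Omega, 7)}
Apply σ_{price >= 12}; surviving tuples: {(20, 36, 17, bio, Orion, 12), (20, 36, 17, eng, Orion, 12), (20, 36, 17, p1, Orion, 12), (21, 5, 35, p1, Delta, 24), (21, 5, 35, p2, Delta, 24), (21, 5, 35, x3, Delta, 24), (30, 4, 17, law, Orion, 12), (30, 4, 17, mkt, Orion, 12), (30, 4, 17, qa, Orion, 12)}
Projecting to price, cid (6 duplicate(s) eliminated): {(12, 36), (12, 4), (24, 5)}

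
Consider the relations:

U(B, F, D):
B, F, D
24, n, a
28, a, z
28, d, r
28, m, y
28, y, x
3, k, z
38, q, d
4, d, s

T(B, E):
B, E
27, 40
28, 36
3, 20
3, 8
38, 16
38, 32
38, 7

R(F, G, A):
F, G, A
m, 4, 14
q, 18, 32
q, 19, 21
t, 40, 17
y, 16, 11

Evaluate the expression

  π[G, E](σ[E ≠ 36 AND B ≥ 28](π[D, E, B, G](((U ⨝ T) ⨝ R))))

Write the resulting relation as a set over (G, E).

{(18, 16), (18, 32), (18, 7), (19, 16), (19, 32), (19, 7)}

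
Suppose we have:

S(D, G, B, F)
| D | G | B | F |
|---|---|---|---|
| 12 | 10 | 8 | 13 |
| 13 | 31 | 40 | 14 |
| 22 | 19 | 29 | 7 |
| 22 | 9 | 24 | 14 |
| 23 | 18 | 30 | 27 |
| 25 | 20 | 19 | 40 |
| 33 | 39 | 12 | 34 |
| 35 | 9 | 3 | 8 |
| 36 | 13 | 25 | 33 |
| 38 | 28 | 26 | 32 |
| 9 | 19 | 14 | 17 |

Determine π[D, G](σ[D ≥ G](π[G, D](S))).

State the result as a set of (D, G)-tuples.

π_{G, D} gives {(10, 12), (13, 36), (18, 23), (19, 22), (19, 9), (20, 25), (28, 38), (31, 13), (39, 33), (9, 22), (9, 35)}.
σ[D ≥ G]: keep tuples satisfying D ≥ G → {(10, 12), (13, 36), (18, 23), (19, 22), (20, 25), (28, 38), (9, 22), (9, 35)}
π_{D, G} gives {(12, 10), (22, 19), (22, 9), (23, 18), (25, 20), (35, 9), (36, 13), (38, 28)}.

{(12, 10), (22, 19), (22, 9), (23, 18), (25, 20), (35, 9), (36, 13), (38, 28)}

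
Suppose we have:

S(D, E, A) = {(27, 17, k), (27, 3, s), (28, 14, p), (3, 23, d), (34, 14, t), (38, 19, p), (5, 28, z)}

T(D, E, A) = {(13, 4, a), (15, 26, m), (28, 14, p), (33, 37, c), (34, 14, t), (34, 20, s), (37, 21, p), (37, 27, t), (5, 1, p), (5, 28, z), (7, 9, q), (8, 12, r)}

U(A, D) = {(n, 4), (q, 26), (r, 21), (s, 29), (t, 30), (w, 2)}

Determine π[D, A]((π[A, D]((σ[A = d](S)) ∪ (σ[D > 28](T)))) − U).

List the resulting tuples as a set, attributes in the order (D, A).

Filtering on A = d leaves {(3, 23, d)}.
Filtering on D > 28 leaves {(33, 37, c), (34, 14, t), (34, 20, s), (37, 21, p), (37, 27, t)}.
Union: {(3, 23, d)} with {(33, 37, c), (34, 14, t), (34, 20, s), (37, 21, p), (37, 27, t)} → {(3, 23, d), (33, 37, c), (34, 14, t), (34, 20, s), (37, 21, p), (37, 27, t)}
Keep only column(s) A, D: {(c, 33), (d, 3), (p, 37), (s, 34), (t, 34), (t, 37)}
Difference: {(c, 33), (d, 3), (p, 37), (s, 34), (t, 34), (t, 37)} with {(n, 4), (q, 26), (r, 21), (s, 29), (t, 30), (w, 2)} → {(c, 33), (d, 3), (p, 37), (s, 34), (t, 34), (t, 37)}
Keep only column(s) D, A: {(3, d), (33, c), (34, s), (34, t), (37, p), (37, t)}

{(3, d), (33, c), (34, s), (34, t), (37, p), (37, t)}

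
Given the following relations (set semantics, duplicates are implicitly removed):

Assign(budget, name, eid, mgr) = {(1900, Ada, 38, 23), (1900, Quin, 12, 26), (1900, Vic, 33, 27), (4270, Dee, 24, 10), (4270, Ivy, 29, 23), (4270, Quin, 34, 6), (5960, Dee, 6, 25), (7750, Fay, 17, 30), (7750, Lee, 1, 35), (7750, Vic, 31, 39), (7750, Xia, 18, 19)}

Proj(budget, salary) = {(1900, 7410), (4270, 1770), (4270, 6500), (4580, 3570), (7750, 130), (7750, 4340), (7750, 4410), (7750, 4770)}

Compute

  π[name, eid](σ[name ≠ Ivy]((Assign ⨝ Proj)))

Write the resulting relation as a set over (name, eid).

Assign ⋈ Proj (natural join on budget): {(1900, Ada, 38, 23, 7410), (1900, Quin, 12, 26, 7410), (1900, Vic, 33, 27, 7410), (4270, Dee, 24, 10, 1770), (4270, Dee, 24, 10, 6500), (4270, Ivy, 29, 23, 1770), (4270, Ivy, 29, 23, 6500), (4270, Quin, 34, 6, 1770), (4270, Quin, 34, 6, 6500), (7750, Fay, 17, 30, 130), (7750, Fay, 17, 30, 4340), (7750, Fay, 17, 30, 4410), (7750, Fay, 17, 30, 4770), (7750, Lee, 1, 35, 130), (7750, Lee, 1, 35, 4340), (7750, Lee, 1, 35, 4410), (7750, Lee, 1, 35, 4770), (7750, Vic, 31, 39, 130), (7750, Vic, 31, 39, 4340), (7750, Vic, 31, 39, 4410), (7750, Vic, 31, 39, 4770), (7750, Xia, 18, 19, 130), (7750, Xia, 18, 19, 4340), (7750, Xia, 18, 19, 4410), (7750, Xia, 18, 19, 4770)}
σ[name ≠ Ivy]: keep tuples satisfying name ≠ Ivy → {(1900, Ada, 38, 23, 7410), (1900, Quin, 12, 26, 7410), (1900, Vic, 33, 27, 7410), (4270, Dee, 24, 10, 1770), (4270, Dee, 24, 10, 6500), (4270, Quin, 34, 6, 1770), (4270, Quin, 34, 6, 6500), (7750, Fay, 17, 30, 130), (7750, Fay, 17, 30, 4340), (7750, Fay, 17, 30, 4410), (7750, Fay, 17, 30, 4770), (7750, Lee, 1, 35, 130), (7750, Lee, 1, 35, 4340), (7750, Lee, 1, 35, 4410), (7750, Lee, 1, 35, 4770), (7750, Vic, 31, 39, 130), (7750, Vic, 31, 39, 4340), (7750, Vic, 31, 39, 4410), (7750, Vic, 31, 39, 4770), (7750, Xia, 18, 19, 130), (7750, Xia, 18, 19, 4340), (7750, Xia, 18, 19, 4410), (7750, Xia, 18, 19, 4770)}
π[name, eid]: project onto (name, eid) (14 duplicate(s) eliminated) → {(Ada, 38), (Dee, 24), (Fay, 17), (Lee, 1), (Quin, 12), (Quin, 34), (Vic, 31), (Vic, 33), (Xia, 18)}

{(Ada, 38), (Dee, 24), (Fay, 17), (Lee, 1), (Quin, 12), (Quin, 34), (Vic, 31), (Vic, 33), (Xia, 18)}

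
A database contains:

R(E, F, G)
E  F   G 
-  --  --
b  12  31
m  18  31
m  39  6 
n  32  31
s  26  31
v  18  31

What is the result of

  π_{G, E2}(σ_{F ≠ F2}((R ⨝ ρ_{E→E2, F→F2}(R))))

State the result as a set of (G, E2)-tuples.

ρ[E→E2, F→F2]: schema becomes (E2, F2, G); tuples unchanged.
R ⋈ ρ_{E→E2, F→F2}(R) (natural join on G): {(b, 12, 31, b, 12), (b, 12, 31, m, 18), (b, 12, 31, n, 32), (b, 12, 31, s, 26), (b, 12, 31, v, 18), (m, 18, 31, b, 12), (m, 18, 31, m, 18), (m, 18, 31, n, 32), (m, 18, 31, s, 26), (m, 18, 31, v, 18), (m, 39, 6, m, 39), (n, 32, 31, b, 12), (n, 32, 31, m, 18), (n, 32, 31, n, 32), (n, 32, 31, s, 26), (n, 32, 31, v, 18), (s, 26, 31, b, 12), (s, 26, 31, m, 18), (s, 26, 31, n, 32), (s, 26, 31, s, 26), (s, 26, 31, v, 18), (v, 18, 31, b, 12), (v, 18, 31, m, 18), (v, 18, 31, n, 32), (v, 18, 31, s, 26), (v, 18, 31, v, 18)}
σ[F ≠ F2]: keep tuples satisfying F ≠ F2 → {(b, 12, 31, m, 18), (b, 12, 31, n, 32), (b, 12, 31, s, 26), (b, 12, 31, v, 18), (m, 18, 31, b, 12), (m, 18, 31, n, 32), (m, 18, 31, s, 26), (n, 32, 31, b, 12), (n, 32, 31, m, 18), (n, 32, 31, s, 26), (n, 32, 31, v, 18), (s, 26, 31, b, 12), (s, 26, 31, m, 18), (s, 26, 31, n, 32), (s, 26, 31, v, 18), (v, 18, 31, b, 12), (v, 18, 31, n, 32), (v, 18, 31, s, 26)}
Projecting to G, E2 (13 duplicate(s) eliminated): {(31, b), (31, m), (31, n), (31, s), (31, v)}

{(31, b), (31, m), (31, n), (31, s), (31, v)}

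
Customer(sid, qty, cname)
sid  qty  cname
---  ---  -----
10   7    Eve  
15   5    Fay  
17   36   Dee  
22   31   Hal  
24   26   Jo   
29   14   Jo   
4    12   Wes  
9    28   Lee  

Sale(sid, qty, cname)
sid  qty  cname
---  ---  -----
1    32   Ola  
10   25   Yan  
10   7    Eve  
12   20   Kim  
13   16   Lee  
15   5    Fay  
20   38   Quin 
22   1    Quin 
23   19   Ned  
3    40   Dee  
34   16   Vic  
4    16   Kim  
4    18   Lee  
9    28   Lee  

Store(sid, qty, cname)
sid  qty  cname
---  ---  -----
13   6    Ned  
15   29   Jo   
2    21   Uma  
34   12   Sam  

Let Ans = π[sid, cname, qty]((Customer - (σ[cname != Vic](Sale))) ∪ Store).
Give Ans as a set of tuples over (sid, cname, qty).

Selection cname != Vic: {(1, 32, Ola), (10, 25, Yan), (10, 7, Eve), (12, 20, Kim), (13, 16, Lee), (15, 5, Fay), (20, 38, Quin), (22, 1, Quin), (23, 19, Ned), (3, 40, Dee), (4, 16, Kim), (4, 18, Lee), (9, 28, Lee)}
Set difference of the two operands is {(17, 36, Dee), (22, 31, Hal), (24, 26, Jo), (29, 14, Jo), (4, 12, Wes)}.
Set union of the two operands is {(13, 6, Ned), (15, 29, Jo), (17, 36, Dee), (2, 21, Uma), (22, 31, Hal), (24, 26, Jo), (29, 14, Jo), (34, 12, Sam), (4, 12, Wes)}.
π_{sid, cname, qty} gives {(13, Ned, 6), (15, Jo, 29), (17, Dee, 36), (2, Uma, 21), (22, Hal, 31), (24, Jo, 26), (29, Jo, 14), (34, Sam, 12), (4, Wes, 12)}.

{(13, Ned, 6), (15, Jo, 29), (17, Dee, 36), (2, Uma, 21), (22, Hal, 31), (24, Jo, 26), (29, Jo, 14), (34, Sam, 12), (4, Wes, 12)}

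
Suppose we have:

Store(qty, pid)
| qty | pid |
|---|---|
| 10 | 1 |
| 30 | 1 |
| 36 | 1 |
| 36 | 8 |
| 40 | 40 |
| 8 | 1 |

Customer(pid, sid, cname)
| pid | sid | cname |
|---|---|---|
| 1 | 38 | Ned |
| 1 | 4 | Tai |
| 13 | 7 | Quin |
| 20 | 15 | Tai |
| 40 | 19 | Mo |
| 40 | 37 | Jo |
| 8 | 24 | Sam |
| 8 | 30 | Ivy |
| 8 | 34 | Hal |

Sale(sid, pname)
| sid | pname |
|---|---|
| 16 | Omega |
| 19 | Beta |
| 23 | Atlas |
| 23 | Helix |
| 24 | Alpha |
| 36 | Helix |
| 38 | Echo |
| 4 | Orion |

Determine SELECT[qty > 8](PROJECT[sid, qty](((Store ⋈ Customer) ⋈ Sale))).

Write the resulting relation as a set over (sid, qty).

Natural join on pid: {(10, 1, 38, Ned), (10, 1, 4, Tai), (30, 1, 38, Ned), (30, 1, 4, Tai), (36, 1, 38, Ned), (36, 1, 4, Tai), (36, 8, 24, Sam), (36, 8, 30, Ivy), (36, 8, 34, Hal), (40, 40, 19, Mo), (40, 40, 37, Jo), (8, 1, 38, Ned), (8, 1, 4, Tai)}
Natural join on sid: {(10, 1, 38, Ned, Echo), (10, 1, 4, Tai, Orion), (30, 1, 38, Ned, Echo), (30, 1, 4, Tai, Orion), (36, 1, 38, Ned, Echo), (36, 1, 4, Tai, Orion), (36, 8, 24, Sam, Alpha), (40, 40, 19, Mo, Beta), (8, 1, 38, Ned, Echo), (8, 1, 4, Tai, Orion)}
Keep only column(s) sid, qty: {(19, 40), (24, 36), (38, 10), (38, 30), (38, 36), (38, 8), (4, 10), (4, 30), (4, 36), (4, 8)}
Apply σ_{qty > 8}; surviving tuples: {(19, 40), (24, 36), (38, 10), (38, 30), (38, 36), (4, 10), (4, 30), (4, 36)}

{(19, 40), (24, 36), (38, 10), (38, 30), (38, 36), (4, 10), (4, 30), (4, 36)}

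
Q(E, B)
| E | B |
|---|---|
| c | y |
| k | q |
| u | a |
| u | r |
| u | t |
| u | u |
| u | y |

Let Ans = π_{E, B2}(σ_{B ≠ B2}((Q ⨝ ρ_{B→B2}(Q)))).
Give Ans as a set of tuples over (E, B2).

ρ[B→B2]: schema becomes (E, B2); tuples unchanged.
Natural join on E: {(c, y, y), (k, q, q), (u, a, a), (u, a, r), (u, a, t), (u, a, u), (u, a, y), (u, r, a), (u, r, r), (u, r, t), (u, r, u), (u, r, y), (u, t, a), (u, t, r), (u, t, t), (u, t, u), (u, t, y), (u, u, a), (u, u, r), (u, u, t), (u, u, u), (u, u, y), (u, y, a), (u, y, r), (u, y, t), (u, y, u), (u, y, y)}
σ[B ≠ B2]: keep tuples satisfying B ≠ B2 → {(u, a, r), (u, a, t), (u, a, u), (u, a, y), (u, r, a), (u, r, t), (u, r, u), (u, r, y), (u, t, a), (u, t, r), (u, t, u), (u, t, y), (u, u, a), (u, u, r), (u, u, t), (u, u, y), (u, y, a), (u, y, r), (u, y, t), (u, y, u)}
Keep only column(s) E, B2 (15 duplicate(s) eliminated): {(u, a), (u, r), (u, t), (u, u), (u, y)}

{(u, a), (u, r), (u, t), (u, u), (u, y)}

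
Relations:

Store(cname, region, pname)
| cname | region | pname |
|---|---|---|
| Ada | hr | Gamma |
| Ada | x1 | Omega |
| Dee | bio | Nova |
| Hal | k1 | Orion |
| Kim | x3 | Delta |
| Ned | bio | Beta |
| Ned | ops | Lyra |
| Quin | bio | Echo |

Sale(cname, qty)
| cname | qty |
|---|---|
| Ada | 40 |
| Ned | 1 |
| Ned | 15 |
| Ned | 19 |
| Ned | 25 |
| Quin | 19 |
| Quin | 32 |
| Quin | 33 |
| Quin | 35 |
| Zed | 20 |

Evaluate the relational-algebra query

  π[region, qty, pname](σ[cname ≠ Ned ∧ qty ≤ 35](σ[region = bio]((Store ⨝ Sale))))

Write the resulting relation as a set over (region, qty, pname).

Joining Store and Sale on cname yields {(Ada, hr, Gamma, 40), (Ada, x1, Omega, 40), (Ned, bio, Beta, 1), (Ned, bio, Beta, 15), (Ned, bio, Beta, 19), (Ned, bio, Beta, 25), (Ned, ops, Lyra, 1), (Ned, ops, Lyra, 15), (Ned, ops, Lyra, 19), (Ned, ops, Lyra, 25), (Quin, bio, Echo, 19), (Quin, bio, Echo, 32), (Quin, bio, Echo, 33), (Quin, bio, Echo, 35)}.
Selection region = bio: {(Ned, bio, Beta, 1), (Ned, bio, Beta, 15), (Ned, bio, Beta, 19), (Ned, bio, Beta, 25), (Quin, bio, Echo, 19), (Quin, bio, Echo, 32), (Quin, bio, Echo, 33), (Quin, bio, Echo, 35)}
Selection cname ≠ Ned ∧ qty ≤ 35: {(Quin, bio, Echo, 19), (Quin, bio, Echo, 32), (Quin, bio, Echo, 33), (Quin, bio, Echo, 35)}
Projecting to region, qty, pname: {(bio, 19, Echo), (bio, 32, Echo), (bio, 33, Echo), (bio, 35, Echo)}

{(bio, 19, Echo), (bio, 32, Echo), (bio, 33, Echo), (bio, 35, Echo)}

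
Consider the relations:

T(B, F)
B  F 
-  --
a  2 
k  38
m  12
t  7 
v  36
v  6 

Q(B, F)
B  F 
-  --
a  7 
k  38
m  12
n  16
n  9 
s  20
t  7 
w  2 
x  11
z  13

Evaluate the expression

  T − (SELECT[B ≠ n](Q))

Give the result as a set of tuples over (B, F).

{(a, 2), (v, 36), (v, 6)}

Selection B ≠ n: {(a, 7), (k, 38), (m, 12), (s, 20), (t, 7), (w, 2), (x, 11), (z, 13)}
Taking the difference: {(a, 2), (v, 36), (v, 6)}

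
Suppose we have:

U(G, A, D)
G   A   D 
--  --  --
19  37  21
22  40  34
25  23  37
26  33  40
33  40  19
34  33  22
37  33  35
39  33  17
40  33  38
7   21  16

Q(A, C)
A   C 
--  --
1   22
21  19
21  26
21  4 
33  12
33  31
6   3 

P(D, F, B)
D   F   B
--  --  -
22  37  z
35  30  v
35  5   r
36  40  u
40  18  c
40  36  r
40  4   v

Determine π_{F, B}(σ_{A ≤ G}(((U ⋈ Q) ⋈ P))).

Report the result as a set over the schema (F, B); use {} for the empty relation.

{(30, v), (37, z), (5, r)}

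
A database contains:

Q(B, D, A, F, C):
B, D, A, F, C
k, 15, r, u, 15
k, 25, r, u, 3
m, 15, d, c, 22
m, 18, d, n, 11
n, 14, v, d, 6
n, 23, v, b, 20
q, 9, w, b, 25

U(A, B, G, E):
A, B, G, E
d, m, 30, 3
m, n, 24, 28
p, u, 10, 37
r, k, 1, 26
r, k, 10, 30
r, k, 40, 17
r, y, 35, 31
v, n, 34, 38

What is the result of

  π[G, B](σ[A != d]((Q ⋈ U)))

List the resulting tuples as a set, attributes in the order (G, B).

{(1, k), (10, k), (34, n), (40, k)}

Q ⋈ U (natural join on B, A): {(k, 15, r, u, 15, 1, 26), (k, 15, r, u, 15, 10, 30), (k, 15, r, u, 15, 40, 17), (k, 25, r, u, 3, 1, 26), (k, 25, r, u, 3, 10, 30), (k, 25, r, u, 3, 40, 17), (m, 15, d, c, 22, 30, 3), (m, 18, d, n, 11, 30, 3), (n, 14, v, d, 6, 34, 38), (n, 23, v, b, 20, 34, 38)}
σ[A != d]: keep tuples satisfying A != d → {(k, 15, r, u, 15, 1, 26), (k, 15, r, u, 15, 10, 30), (k, 15, r, u, 15, 40, 17), (k, 25, r, u, 3, 1, 26), (k, 25, r, u, 3, 10, 30), (k, 25, r, u, 3, 40, 17), (n, 14, v, d, 6, 34, 38), (n, 23, v, b, 20, 34, 38)}
Keep only column(s) G, B (4 duplicate(s) eliminated): {(1, k), (10, k), (34, n), (40, k)}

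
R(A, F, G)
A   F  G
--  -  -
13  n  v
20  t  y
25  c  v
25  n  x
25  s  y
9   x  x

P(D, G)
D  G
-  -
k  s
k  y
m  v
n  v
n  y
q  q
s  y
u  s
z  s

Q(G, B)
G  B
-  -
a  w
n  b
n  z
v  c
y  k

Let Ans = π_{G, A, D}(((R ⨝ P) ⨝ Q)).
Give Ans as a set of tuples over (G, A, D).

R ⋈ P (natural join on G): {(13, n, v, m), (13, n, v, n), (20, t, y, k), (20, t, y, n), (20, t, y, s), (25, c, v, m), (25, c, v, n), (25, s, y, k), (25, s, y, n), (25, s, y, s)}
(R ⨝ P) ⋈ Q (natural join on G): {(13, n, v, m, c), (13, n, v, n, c), (20, t, y, k, k), (20, t, y, n, k), (20, t, y, s, k), (25, c, v, m, c), (25, c, v, n, c), (25, s, y, k, k), (25, s, y, n, k), (25, s, y, s, k)}
Keep only column(s) G, A, D: {(v, 13, m), (v, 13, n), (v, 25, m), (v, 25, n), (y, 20, k), (y, 20, n), (y, 20, s), (y, 25, k), (y, 25, n), (y, 25, s)}

{(v, 13, m), (v, 13, n), (v, 25, m), (v, 25, n), (y, 20, k), (y, 20, n), (y, 20, s), (y, 25, k), (y, 25, n), (y, 25, s)}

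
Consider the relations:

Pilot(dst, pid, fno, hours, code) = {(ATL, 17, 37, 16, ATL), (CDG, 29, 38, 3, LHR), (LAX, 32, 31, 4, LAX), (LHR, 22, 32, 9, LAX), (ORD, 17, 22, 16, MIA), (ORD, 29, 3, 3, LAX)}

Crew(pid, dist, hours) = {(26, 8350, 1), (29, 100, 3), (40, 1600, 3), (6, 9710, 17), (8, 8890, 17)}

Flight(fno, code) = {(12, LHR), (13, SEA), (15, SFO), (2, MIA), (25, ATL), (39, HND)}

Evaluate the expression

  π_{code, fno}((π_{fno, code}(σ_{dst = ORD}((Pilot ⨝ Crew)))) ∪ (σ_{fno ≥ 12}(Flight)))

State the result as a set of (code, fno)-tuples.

Pilot ⋈ Crew (natural join on pid, hours): {(CDG, 29, 38, 3, LHR, 100), (ORD, 29, 3, 3, LAX, 100)}
Apply σ_{dst = ORD}; surviving tuples: {(ORD, 29, 3, 3, LAX, 100)}
Projecting to fno, code: {(3, LAX)}
Apply σ_{fno ≥ 12}; surviving tuples: {(12, LHR), (13, SEA), (15, SFO), (25, ATL), (39, HND)}
Taking the union: {(12, LHR), (13, SEA), (15, SFO), (25, ATL), (3, LAX), (39, HND)}
Projecting to code, fno: {(ATL, 25), (HND, 39), (LAX, 3), (LHR, 12), (SEA, 13), (SFO, 15)}

{(ATL, 25), (HND, 39), (LAX, 3), (LHR, 12), (SEA, 13), (SFO, 15)}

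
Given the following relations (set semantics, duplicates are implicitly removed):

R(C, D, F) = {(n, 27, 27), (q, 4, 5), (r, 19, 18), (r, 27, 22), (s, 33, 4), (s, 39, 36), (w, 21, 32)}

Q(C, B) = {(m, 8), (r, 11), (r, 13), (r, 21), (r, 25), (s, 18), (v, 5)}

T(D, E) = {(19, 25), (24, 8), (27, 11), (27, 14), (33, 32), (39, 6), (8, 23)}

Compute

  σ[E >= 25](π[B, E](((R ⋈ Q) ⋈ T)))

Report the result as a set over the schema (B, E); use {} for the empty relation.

{(11, 25), (13, 25), (18, 32), (21, 25), (25, 25)}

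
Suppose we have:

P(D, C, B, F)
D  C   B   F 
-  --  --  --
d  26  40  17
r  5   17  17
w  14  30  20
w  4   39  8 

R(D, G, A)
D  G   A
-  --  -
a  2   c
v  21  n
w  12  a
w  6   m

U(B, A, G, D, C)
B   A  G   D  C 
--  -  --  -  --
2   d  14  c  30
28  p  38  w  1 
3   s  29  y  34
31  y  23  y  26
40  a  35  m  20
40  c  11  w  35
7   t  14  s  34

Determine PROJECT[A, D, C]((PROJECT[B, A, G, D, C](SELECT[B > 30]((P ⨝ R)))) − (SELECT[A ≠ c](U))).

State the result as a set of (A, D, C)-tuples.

{(a, w, 4), (m, w, 4)}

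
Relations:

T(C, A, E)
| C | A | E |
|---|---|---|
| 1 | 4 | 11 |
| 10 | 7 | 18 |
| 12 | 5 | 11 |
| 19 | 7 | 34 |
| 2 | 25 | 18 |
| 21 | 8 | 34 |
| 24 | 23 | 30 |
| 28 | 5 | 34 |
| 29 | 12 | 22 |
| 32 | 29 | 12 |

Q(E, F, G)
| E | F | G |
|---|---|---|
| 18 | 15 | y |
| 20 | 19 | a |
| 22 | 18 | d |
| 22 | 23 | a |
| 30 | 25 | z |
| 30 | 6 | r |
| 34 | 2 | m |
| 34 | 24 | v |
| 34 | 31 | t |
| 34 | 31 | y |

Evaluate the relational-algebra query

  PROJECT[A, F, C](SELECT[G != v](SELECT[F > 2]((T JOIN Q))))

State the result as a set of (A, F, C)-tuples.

{(12, 18, 29), (12, 23, 29), (23, 25, 24), (23, 6, 24), (25, 15, 2), (5, 31, 28), (7, 15, 10), (7, 31, 19), (8, 31, 21)}

Joining T and Q on E yields {(10, 7, 18, 15, y), (19, 7, 34, 2, m), (19, 7, 34, 24, v), (19, 7, 34, 31, t), (19, 7, 34, 31, y), (2, 25, 18, 15, y), (21, 8, 34, 2, m), (21, 8, 34, 24, v), (21, 8, 34, 31, t), (21, 8, 34, 31, y), (24, 23, 30, 25, z), (24, 23, 30, 6, r), (28, 5, 34, 2, m), (28, 5, 34, 24, v), (28, 5, 34, 31, t), (28, 5, 34, 31, y), (29, 12, 22, 18, d), (29, 12, 22, 23, a)}.
Apply σ_{F > 2}; surviving tuples: {(10, 7, 18, 15, y), (19, 7, 34, 24, v), (19, 7, 34, 31, t), (19, 7, 34, 31, y), (2, 25, 18, 15, y), (21, 8, 34, 24, v), (21, 8, 34, 31, t), (21, 8, 34, 31, y), (24, 23, 30, 25, z), (24, 23, 30, 6, r), (28, 5, 34, 24, v), (28, 5, 34, 31, t), (28, 5, 34, 31, y), (29, 12, 22, 18, d), (29, 12, 22, 23, a)}
Apply σ_{G != v}; surviving tuples: {(10, 7, 18, 15, y), (19, 7, 34, 31, t), (19, 7, 34, 31, y), (2, 25, 18, 15, y), (21, 8, 34, 31, t), (21, 8, 34, 31, y), (24, 23, 30, 25, z), (24, 23, 30, 6, r), (28, 5, 34, 31, t), (28, 5, 34, 31, y), (29, 12, 22, 18, d), (29, 12, 22, 23, a)}
π_{A, F, C} gives {(12, 18, 29), (12, 23, 29), (23, 25, 24), (23, 6, 24), (25, 15, 2), (5, 31, 28), (7, 15, 10), (7, 31, 19), (8, 31, 21)} (3 duplicate(s) eliminated).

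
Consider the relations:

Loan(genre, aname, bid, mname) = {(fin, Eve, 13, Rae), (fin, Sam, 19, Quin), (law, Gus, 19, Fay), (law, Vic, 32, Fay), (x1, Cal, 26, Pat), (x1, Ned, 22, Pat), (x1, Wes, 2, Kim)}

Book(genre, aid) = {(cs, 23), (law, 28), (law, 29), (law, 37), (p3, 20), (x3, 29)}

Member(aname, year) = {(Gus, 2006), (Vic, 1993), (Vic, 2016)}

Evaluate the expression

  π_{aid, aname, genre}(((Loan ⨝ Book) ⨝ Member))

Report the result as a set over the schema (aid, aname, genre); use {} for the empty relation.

{(28, Gus, law), (28, Vic, law), (29, Gus, law), (29, Vic, law), (37, Gus, law), (37, Vic, law)}

Loan ⋈ Book (natural join on genre): {(law, Gus, 19, Fay, 28), (law, Gus, 19, Fay, 29), (law, Gus, 19, Fay, 37), (law, Vic, 32, Fay, 28), (law, Vic, 32, Fay, 29), (law, Vic, 32, Fay, 37)}
(Loan ⨝ Book) ⋈ Member (natural join on aname): {(law, Gus, 19, Fay, 28, 2006), (law, Gus, 19, Fay, 29, 2006), (law, Gus, 19, Fay, 37, 2006), (law, Vic, 32, Fay, 28, 1993), (law, Vic, 32, Fay, 28, 2016), (law, Vic, 32, Fay, 29, 1993), (law, Vic, 32, Fay, 29, 2016), (law, Vic, 32, Fay, 37, 1993), (law, Vic, 32, Fay, 37, 2016)}
Keep only column(s) aid, aname, genre (3 duplicate(s) eliminated): {(28, Gus, law), (28, Vic, law), (29, Gus, law), (29, Vic, law), (37, Gus, law), (37, Vic, law)}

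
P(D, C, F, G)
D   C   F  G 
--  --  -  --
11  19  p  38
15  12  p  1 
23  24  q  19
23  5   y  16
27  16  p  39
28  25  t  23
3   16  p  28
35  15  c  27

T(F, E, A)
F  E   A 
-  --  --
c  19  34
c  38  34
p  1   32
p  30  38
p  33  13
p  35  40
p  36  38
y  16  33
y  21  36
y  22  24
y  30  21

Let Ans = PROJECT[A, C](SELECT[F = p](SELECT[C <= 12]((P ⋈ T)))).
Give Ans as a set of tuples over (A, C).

{(13, 12), (32, 12), (38, 12), (40, 12)}

Natural join on F: {(11, 19, p, 38, 1, 32), (11, 19, p, 38, 30, 38), (11, 19, p, 38, 33, 13), (11, 19, p, 38, 35, 40), (11, 19, p, 38, 36, 38), (15, 12, p, 1, 1, 32), (15, 12, p, 1, 30, 38), (15, 12, p, 1, 33, 13), (15, 12, p, 1, 35, 40), (15, 12, p, 1, 36, 38), (23, 5, y, 16, 16, 33), (23, 5, y, 16, 21, 36), (23, 5, y, 16, 22, 24), (23, 5, y, 16, 30, 21), (27, 16, p, 39, 1, 32), (27, 16, p, 39, 30, 38), (27, 16, p, 39, 33, 13), (27, 16, p, 39, 35, 40), (27, 16, p, 39, 36, 38), (3, 16, p, 28, 1, 32), (3, 16, p, 28, 30, 38), (3, 16, p, 28, 33, 13), (3, 16, p, 28, 35, 40), (3, 16, p, 28, 36, 38), (35, 15, c, 27, 19, 34), (35, 15, c, 27, 38, 34)}
Filtering on C <= 12 leaves {(15, 12, p, 1, 1, 32), (15, 12, p, 1, 30, 38), (15, 12, p, 1, 33, 13), (15, 12, p, 1, 35, 40), (15, 12, p, 1, 36, 38), (23, 5, y, 16, 16, 33), (23, 5, y, 16, 21, 36), (23, 5, y, 16, 22, 24), (23, 5, y, 16, 30, 21)}.
Filtering on F = p leaves {(15, 12, p, 1, 1, 32), (15, 12, p, 1, 30, 38), (15, 12, p, 1, 33, 13), (15, 12, p, 1, 35, 40), (15, 12, p, 1, 36, 38)}.
π[A, C]: project onto (A, C) (1 duplicate(s) eliminated) → {(13, 12), (32, 12), (38, 12), (40, 12)}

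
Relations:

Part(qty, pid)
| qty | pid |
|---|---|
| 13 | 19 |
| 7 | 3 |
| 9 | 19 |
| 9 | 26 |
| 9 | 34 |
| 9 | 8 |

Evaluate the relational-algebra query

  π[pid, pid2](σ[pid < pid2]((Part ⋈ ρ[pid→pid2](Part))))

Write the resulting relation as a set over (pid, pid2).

{(19, 26), (19, 34), (26, 34), (8, 19), (8, 26), (8, 34)}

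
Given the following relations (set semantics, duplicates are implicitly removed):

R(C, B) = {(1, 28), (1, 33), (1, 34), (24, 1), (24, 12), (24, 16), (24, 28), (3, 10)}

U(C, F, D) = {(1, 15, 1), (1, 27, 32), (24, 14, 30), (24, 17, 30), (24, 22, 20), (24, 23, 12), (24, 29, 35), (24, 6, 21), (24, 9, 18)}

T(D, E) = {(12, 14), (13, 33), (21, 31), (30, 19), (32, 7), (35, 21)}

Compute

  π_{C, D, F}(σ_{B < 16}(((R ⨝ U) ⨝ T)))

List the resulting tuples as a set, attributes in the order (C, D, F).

{(24, 12, 23), (24, 21, 6), (24, 30, 14), (24, 30, 17), (24, 35, 29)}

R ⋈ U (natural join on C): {(1, 28, 15, 1), (1, 28, 27, 32), (1, 33, 15, 1), (1, 33, 27, 32), (1, 34, 15, 1), (1, 34, 27, 32), (24, 1, 14, 30), (24, 1, 17, 30), (24, 1, 22, 20), (24, 1, 23, 12), (24, 1, 29, 35), (24, 1, 6, 21), (24, 1, 9, 18), (24, 12, 14, 30), (24, 12, 17, 30), (24, 12, 22, 20), (24, 12, 23, 12), (24, 12, 29, 35), (24, 12, 6, 21), (24, 12, 9, 18), (24, 16, 14, 30), (24, 16, 17, 30), (24, 16, 22, 20), (24, 16, 23, 12), (24, 16, 29, 35), (24, 16, 6, 21), (24, 16, 9, 18), (24, 28, 14, 30), (24, 28, 17, 30), (24, 28, 22, 20), (24, 28, 23, 12), (24, 28, 29, 35), (24, 28, 6, 21), (24, 28, 9, 18)}
(R ⨝ U) ⋈ T (natural join on D): {(1, 28, 27, 32, 7), (1, 33, 27, 32, 7), (1, 34, 27, 32, 7), (24, 1, 14, 30, 19), (24, 1, 17, 30, 19), (24, 1, 23, 12, 14), (24, 1, 29, 35, 21), (24, 1, 6, 21, 31), (24, 12, 14, 30, 19), (24, 12, 17, 30, 19), (24, 12, 23, 12, 14), (24, 12, 29, 35, 21), (24, 12, 6, 21, 31), (24, 16, 14, 30, 19), (24, 16, 17, 30, 19), (24, 16, 23, 12, 14), (24, 16, 29, 35, 21), (24, 16, 6, 21, 31), (24, 28, 14, 30, 19), (24, 28, 17, 30, 19), (24, 28, 23, 12, 14), (24, 28, 29, 35, 21), (24, 28, 6, 21, 31)}
Filtering on B < 16 leaves {(24, 1, 14, 30, 19), (24, 1, 17, 30, 19), (24, 1, 23, 12, 14), (24, 1, 29, 35, 21), (24, 1, 6, 21, 31), (24, 12, 14, 30, 19), (24, 12, 17, 30, 19), (24, 12, 23, 12, 14), (24, 12, 29, 35, 21), (24, 12, 6, 21, 31)}.
Projecting to C, D, F (5 duplicate(s) eliminated): {(24, 12, 23), (24, 21, 6), (24, 30, 14), (24, 30, 17), (24, 35, 29)}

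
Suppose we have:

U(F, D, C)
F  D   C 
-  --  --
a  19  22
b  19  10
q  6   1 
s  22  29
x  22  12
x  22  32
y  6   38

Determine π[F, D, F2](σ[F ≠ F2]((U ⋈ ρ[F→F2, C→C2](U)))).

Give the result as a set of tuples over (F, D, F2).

{(a, 19, b), (b, 19, a), (q, 6, y), (s, 22, x), (x, 22, s), (y, 6, q)}

ρ[F→F2, C→C2]: schema becomes (F2, D, C2); tuples unchanged.
Natural join on D: {(a, 19, 22, a, 22), (a, 19, 22, b, 10), (b, 19, 10, a, 22), (b, 19, 10, b, 10), (q, 6, 1, q, 1), (q, 6, 1, y, 38), (s, 22, 29, s, 29), (s, 22, 29, x, 12), (s, 22, 29, x, 32), (x, 22, 12, s, 29), (x, 22, 12, x, 12), (x, 22, 12, x, 32), (x, 22, 32, s, 29), (x, 22, 32, x, 12), (x, 22, 32, x, 32), (y, 6, 38, q, 1), (y, 6, 38, y, 38)}
σ[F ≠ F2]: keep tuples satisfying F ≠ F2 → {(a, 19, 22, b, 10), (b, 19, 10, a, 22), (q, 6, 1, y, 38), (s, 22, 29, x, 12), (s, 22, 29, x, 32), (x, 22, 12, s, 29), (x, 22, 32, s, 29), (y, 6, 38, q, 1)}
π[F, D, F2]: project onto (F, D, F2) (2 duplicate(s) eliminated) → {(a, 19, b), (b, 19, a), (q, 6, y), (s, 22, x), (x, 22, s), (y, 6, q)}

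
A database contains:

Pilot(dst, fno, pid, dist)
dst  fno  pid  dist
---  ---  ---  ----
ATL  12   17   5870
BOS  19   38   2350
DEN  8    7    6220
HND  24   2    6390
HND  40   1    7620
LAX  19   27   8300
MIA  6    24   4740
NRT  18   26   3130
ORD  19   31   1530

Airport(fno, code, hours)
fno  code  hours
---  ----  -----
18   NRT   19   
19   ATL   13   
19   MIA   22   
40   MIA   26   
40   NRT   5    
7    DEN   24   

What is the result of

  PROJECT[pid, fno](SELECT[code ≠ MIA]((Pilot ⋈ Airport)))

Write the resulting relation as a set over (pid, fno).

Natural join on fno: {(BOS, 19, 38, 2350, ATL, 13), (BOS, 19, 38, 2350, MIA, 22), (HND, 40, 1, 7620, MIA, 26), (HND, 40, 1, 7620, NRT, 5), (LAX, 19, 27, 8300, ATL, 13), (LAX, 19, 27, 8300, MIA, 22), (NRT, 18, 26, 3130, NRT, 19), (ORD, 19, 31, 1530, ATL, 13), (ORD, 19, 31, 1530, MIA, 22)}
σ[code ≠ MIA]: keep tuples satisfying code ≠ MIA → {(BOS, 19, 38, 2350, ATL, 13), (HND, 40, 1, 7620, NRT, 5), (LAX, 19, 27, 8300, ATL, 13), (NRT, 18, 26, 3130, NRT, 19), (ORD, 19, 31, 1530, ATL, 13)}
π[pid, fno]: project onto (pid, fno) → {(1, 40), (26, 18), (27, 19), (31, 19), (38, 19)}

{(1, 40), (26, 18), (27, 19), (31, 19), (38, 19)}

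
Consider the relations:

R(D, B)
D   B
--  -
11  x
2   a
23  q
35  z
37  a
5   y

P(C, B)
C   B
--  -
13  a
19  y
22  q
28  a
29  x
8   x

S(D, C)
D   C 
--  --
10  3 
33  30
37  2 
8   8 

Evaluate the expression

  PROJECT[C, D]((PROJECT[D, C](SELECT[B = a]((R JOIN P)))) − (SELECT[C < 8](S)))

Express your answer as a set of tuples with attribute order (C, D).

R ⋈ P (natural join on B): {(11, x, 29), (11, x, 8), (2, a, 13), (2, a, 28), (23, q, 22), (37, a, 13), (37, a, 28), (5, y, 19)}
σ[B = a]: keep tuples satisfying B = a → {(2, a, 13), (2, a, 28), (37, a, 13), (37, a, 28)}
π[D, C]: project onto (D, C) → {(2, 13), (2, 28), (37, 13), (37, 28)}
σ[C < 8]: keep tuples satisfying C < 8 → {(10, 3), (37, 2)}
Difference: {(2, 13), (2, 28), (37, 13), (37, 28)} with {(10, 3), (37, 2)} → {(2, 13), (2, 28), (37, 13), (37, 28)}
π[C, D]: project onto (C, D) → {(13, 2), (13, 37), (28, 2), (28, 37)}

{(13, 2), (13, 37), (28, 2), (28, 37)}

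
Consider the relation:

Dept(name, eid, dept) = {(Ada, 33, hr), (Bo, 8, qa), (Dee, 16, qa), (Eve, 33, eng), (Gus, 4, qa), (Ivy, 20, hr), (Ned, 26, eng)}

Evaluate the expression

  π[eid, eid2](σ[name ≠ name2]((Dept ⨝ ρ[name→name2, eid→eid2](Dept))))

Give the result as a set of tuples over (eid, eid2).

ρ[name→name2, eid→eid2]: schema becomes (name2, eid2, dept); tuples unchanged.
Natural join on dept: {(Ada, 33, hr, Ada, 33), (Ada, 33, hr, Ivy, 20), (Bo, 8, qa, Bo, 8), (Bo, 8, qa, Dee, 16), (Bo, 8, qa, Gus, 4), (Dee, 16, qa, Bo, 8), (Dee, 16, qa, Dee, 16), (Dee, 16, qa, Gus, 4), (Eve, 33, eng, Eve, 33), (Eve, 33, eng, Ned, 26), (Gus, 4, qa, Bo, 8), (Gus, 4, qa, Dee, 16), (Gus, 4, qa, Gus, 4), (Ivy, 20, hr, Ada, 33), (Ivy, 20, hr, Ivy, 20), (Ned, 26, eng, Eve, 33), (Ned, 26, eng, Ned, 26)}
Apply σ_{name ≠ name2}; surviving tuples: {(Ada, 33, hr, Ivy, 20), (Bo, 8, qa, Dee, 16), (Bo, 8, qa, Gus, 4), (Dee, 16, qa, Bo, 8), (Dee, 16, qa, Gus, 4), (Eve, 33, eng, Ned, 26), (Gus, 4, qa, Bo, 8), (Gus, 4, qa, Dee, 16), (Ivy, 20, hr, Ada, 33), (Ned, 26, eng, Eve, 33)}
Keep only column(s) eid, eid2: {(16, 4), (16, 8), (20, 33), (26, 33), (33, 20), (33, 26), (4, 16), (4, 8), (8, 16), (8, 4)}

{(16, 4), (16, 8), (20, 33), (26, 33), (33, 20), (33, 26), (4, 16), (4, 8), (8, 16), (8, 4)}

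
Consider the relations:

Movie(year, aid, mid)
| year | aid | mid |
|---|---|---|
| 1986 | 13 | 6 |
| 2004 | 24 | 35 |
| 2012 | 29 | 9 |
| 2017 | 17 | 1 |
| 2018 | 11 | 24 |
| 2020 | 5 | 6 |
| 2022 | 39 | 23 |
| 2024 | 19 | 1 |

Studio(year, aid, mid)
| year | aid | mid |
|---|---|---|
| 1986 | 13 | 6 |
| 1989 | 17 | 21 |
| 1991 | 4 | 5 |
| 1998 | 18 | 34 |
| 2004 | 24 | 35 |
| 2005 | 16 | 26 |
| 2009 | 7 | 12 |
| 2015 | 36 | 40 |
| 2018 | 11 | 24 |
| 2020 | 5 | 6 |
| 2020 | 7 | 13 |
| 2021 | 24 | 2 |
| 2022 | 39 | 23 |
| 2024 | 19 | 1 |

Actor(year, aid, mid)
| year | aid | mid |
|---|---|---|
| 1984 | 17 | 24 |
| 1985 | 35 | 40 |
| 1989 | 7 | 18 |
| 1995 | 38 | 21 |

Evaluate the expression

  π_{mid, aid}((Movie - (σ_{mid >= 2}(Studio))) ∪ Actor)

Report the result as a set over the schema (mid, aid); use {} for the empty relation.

{(1, 17), (1, 19), (18, 7), (21, 38), (24, 17), (40, 35), (9, 29)}

Apply σ_{mid >= 2}; surviving tuples: {(1986, 13, 6), (1989, 17, 21), (1991, 4, 5), (1998, 18, 34), (2004, 24, 35), (2005, 16, 26), (2009, 7, 12), (2015, 36, 40), (2018, 11, 24), (2020, 5, 6), (2020, 7, 13), (2021, 24, 2), (2022, 39, 23)}
Difference: {(1986, 13, 6), (2004, 24, 35), (2012, 29, 9), (2017, 17, 1), (2018, 11, 24), (2020, 5, 6), (2022, 39, 23), (2024, 19, 1)} with {(1986, 13, 6), (1989, 17, 21), (1991, 4, 5), (1998, 18, 34), (2004, 24, 35), (2005, 16, 26), (2009, 7, 12), (2015, 36, 40), (2018, 11, 24), (2020, 5, 6), (2020, 7, 13), (2021, 24, 2), (2022, 39, 23)} → {(2012, 29, 9), (2017, 17, 1), (2024, 19, 1)}
Union: {(2012, 29, 9), (2017, 17, 1), (2024, 19, 1)} with {(1984, 17, 24), (1985, 35, 40), (1989, 7, 18), (1995, 38, 21)} → {(1984, 17, 24), (1985, 35, 40), (1989, 7, 18), (1995, 38, 21), (2012, 29, 9), (2017, 17, 1), (2024, 19, 1)}
π_{mid, aid} gives {(1, 17), (1, 19), (18, 7), (21, 38), (24, 17), (40, 35), (9, 29)}.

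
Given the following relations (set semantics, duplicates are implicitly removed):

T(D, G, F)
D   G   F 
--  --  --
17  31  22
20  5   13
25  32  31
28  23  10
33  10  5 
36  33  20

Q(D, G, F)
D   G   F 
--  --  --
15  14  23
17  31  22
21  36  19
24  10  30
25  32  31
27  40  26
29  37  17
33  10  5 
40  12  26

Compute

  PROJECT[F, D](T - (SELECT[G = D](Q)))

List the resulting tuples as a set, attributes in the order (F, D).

{(10, 28), (13, 20), (20, 36), (22, 17), (31, 25), (5, 33)}

σ[G = D]: keep tuples satisfying G = D → {}
Taking the difference: {(17, 31, 22), (20, 5, 13), (25, 32, 31), (28, 23, 10), (33, 10, 5), (36, 33, 20)}
π_{F, D} gives {(10, 28), (13, 20), (20, 36), (22, 17), (31, 25), (5, 33)}.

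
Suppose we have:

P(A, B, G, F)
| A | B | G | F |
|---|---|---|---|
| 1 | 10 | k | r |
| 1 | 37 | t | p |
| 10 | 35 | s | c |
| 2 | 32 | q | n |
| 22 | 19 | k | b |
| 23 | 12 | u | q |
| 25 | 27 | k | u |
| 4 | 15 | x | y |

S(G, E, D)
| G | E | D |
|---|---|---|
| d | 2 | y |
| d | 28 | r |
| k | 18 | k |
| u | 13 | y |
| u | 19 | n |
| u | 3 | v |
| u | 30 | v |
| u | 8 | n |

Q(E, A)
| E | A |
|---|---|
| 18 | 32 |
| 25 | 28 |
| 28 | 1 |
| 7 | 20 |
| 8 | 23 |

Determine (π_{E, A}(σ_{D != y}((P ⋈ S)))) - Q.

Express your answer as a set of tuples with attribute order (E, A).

{(18, 1), (18, 22), (18, 25), (19, 23), (3, 23), (30, 23)}

Natural join on G: {(1, 10, k, r, 18, k), (22, 19, k, b, 18, k), (23, 12, u, q, 13, y), (23, 12, u, q, 19, n), (23, 12, u, q, 3, v), (23, 12, u, q, 30, v), (23, 12, u, q, 8, n), (25, 27, k, u, 18, k)}
σ[D != y]: keep tuples satisfying D != y → {(1, 10, k, r, 18, k), (22, 19, k, b, 18, k), (23, 12, u, q, 19, n), (23, 12, u, q, 3, v), (23, 12, u, q, 30, v), (23, 12, u, q, 8, n), (25, 27, k, u, 18, k)}
Projecting to E, A: {(18, 1), (18, 22), (18, 25), (19, 23), (3, 23), (30, 23), (8, 23)}
Set difference of the two operands is {(18, 1), (18, 22), (18, 25), (19, 23), (3, 23), (30, 23)}.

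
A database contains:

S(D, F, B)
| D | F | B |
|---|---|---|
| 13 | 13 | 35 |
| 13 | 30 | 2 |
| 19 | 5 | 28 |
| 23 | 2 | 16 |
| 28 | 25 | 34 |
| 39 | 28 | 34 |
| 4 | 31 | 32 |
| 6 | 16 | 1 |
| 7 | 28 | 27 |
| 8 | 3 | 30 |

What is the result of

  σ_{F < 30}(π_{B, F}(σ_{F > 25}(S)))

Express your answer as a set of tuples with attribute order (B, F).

{(27, 28), (34, 28)}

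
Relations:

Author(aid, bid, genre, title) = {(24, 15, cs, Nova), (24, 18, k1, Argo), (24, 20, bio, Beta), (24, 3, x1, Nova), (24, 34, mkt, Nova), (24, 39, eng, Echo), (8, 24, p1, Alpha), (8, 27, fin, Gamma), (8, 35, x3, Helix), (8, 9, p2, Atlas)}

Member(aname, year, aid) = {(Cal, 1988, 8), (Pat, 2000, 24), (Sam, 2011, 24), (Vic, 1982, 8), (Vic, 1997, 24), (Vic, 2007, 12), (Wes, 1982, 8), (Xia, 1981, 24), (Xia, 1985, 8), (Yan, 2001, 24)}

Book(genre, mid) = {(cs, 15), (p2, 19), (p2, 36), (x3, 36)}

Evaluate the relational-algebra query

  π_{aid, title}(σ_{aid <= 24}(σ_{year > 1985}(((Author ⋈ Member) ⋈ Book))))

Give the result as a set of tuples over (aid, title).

{(24, Nova), (8, Atlas), (8, Helix)}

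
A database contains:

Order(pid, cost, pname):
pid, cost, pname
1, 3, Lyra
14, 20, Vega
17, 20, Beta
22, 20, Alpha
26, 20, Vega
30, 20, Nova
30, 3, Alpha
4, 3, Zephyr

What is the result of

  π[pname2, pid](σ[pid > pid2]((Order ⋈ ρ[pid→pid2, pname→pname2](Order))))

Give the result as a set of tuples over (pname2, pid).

{(Alpha, 26), (Alpha, 30), (Beta, 22), (Beta, 26), (Beta, 30), (Lyra, 30), (Lyra, 4), (Vega, 17), (Vega, 22), (Vega, 26), (Vega, 30), (Zephyr, 30)}

ρ[pid→pid2, pname→pname2]: schema becomes (pid2, cost, pname2); tuples unchanged.
Order ⋈ ρ[pid→pid2, pname→pname2](Order) (natural join on cost): {(1, 3, Lyra, 1, Lyra), (1, 3, Lyra, 30, Alpha), (1, 3, Lyra, 4, Zephyr), (14, 20, Vega, 14, Vega), (14, 20, Vega, 17, Beta), (14, 20, Vega, 22, Alpha), (14, 20, Vega, 26, Vega), (14, 20, Vega, 30, Nova), (17, 20, Beta, 14, Vega), (17, 20, Beta, 17, Beta), (17, 20, Beta, 22, Alpha), (17, 20, Beta, 26, Vega), (17, 20, Beta, 30, Nova), (22, 20, Alpha, 14, Vega), (22, 20, Alpha, 17, Beta), (22, 20, Alpha, 22, Alpha), (22, 20, Alpha, 26, Vega), (22, 20, Alpha, 30, Nova), (26, 20, Vega, 14, Vega), (26, 20, Vega, 17, Beta), (26, 20, Vega, 22, Alpha), (26, 20, Vega, 26, Vega), (26, 20, Vega, 30, Nova), (30, 20, Nova, 14, Vega), (30, 20, Nova, 17, Beta), (30, 20, Nova, 22, Alpha), (30, 20, Nova, 26, Vega), (30, 20, Nova, 30, Nova), (30, 3, Alpha, 1, Lyra), (30, 3, Alpha, 30, Alpha), (30, 3, Alpha, 4, Zephyr), (4, 3, Zephyr, 1, Lyra), (4, 3, Zephyr, 30, Alpha), (4, 3, Zephyr, 4, Zephyr)}
Selection pid > pid2: {(17, 20, Beta, 14, Vega), (22, 20, Alpha, 14, Vega), (22, 20, Alpha, 17, Beta), (26, 20, Vega, 14, Vega), (26, 20, Vega, 17, Beta), (26, 20, Vega, 22, Alpha), (30, 20, Nova, 14, Vega), (30, 20, Nova, 17, Beta), (30, 20, Nova, 22, Alpha), (30, 20, Nova, 26, Vega), (30, 3, Alpha, 1, Lyra), (30, 3, Alpha, 4, Zephyr), (4, 3, Zephyr, 1, Lyra)}
Projecting to pname2, pid (1 duplicate(s) eliminated): {(Alpha, 26), (Alpha, 30), (Beta, 22), (Beta, 26), (Beta, 30), (Lyra, 30), (Lyra, 4), (Vega, 17), (Vega, 22), (Vega, 26), (Vega, 30), (Zephyr, 30)}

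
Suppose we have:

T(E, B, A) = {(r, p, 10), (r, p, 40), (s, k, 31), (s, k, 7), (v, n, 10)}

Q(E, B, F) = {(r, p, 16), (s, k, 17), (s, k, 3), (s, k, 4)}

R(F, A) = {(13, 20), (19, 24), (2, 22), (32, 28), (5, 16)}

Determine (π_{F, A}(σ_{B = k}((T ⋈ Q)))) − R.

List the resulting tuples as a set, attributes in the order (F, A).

{(17, 31), (17, 7), (3, 31), (3, 7), (4, 31), (4, 7)}

Natural join on E, B: {(r, p, 10, 16), (r, p, 40, 16), (s, k, 31, 17), (s, k, 31, 3), (s, k, 31, 4), (s, k, 7, 17), (s, k, 7, 3), (s, k, 7, 4)}
σ[B = k]: keep tuples satisfying B = k → {(s, k, 31, 17), (s, k, 31, 3), (s, k, 31, 4), (s, k, 7, 17), (s, k, 7, 3), (s, k, 7, 4)}
π[F, A]: project onto (F, A) → {(17, 31), (17, 7), (3, 31), (3, 7), (4, 31), (4, 7)}
Set difference of the two operands is {(17, 31), (17, 7), (3, 31), (3, 7), (4, 31), (4, 7)}.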